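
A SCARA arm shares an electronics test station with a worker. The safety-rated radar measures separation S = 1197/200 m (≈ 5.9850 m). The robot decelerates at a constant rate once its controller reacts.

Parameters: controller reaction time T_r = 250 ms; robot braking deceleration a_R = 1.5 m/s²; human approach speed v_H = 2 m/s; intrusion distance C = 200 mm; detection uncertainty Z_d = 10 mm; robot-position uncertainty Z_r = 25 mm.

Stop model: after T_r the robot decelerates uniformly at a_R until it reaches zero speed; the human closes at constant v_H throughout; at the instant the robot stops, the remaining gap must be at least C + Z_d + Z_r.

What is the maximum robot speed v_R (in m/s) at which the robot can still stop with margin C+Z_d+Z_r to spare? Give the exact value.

quadratic (1/3)·v² + (19/12)·v + (-21/4) = 0
  disc = (19/12)² − 4·(1/3)·(-21/4) = 1369/144 ; √disc = 37/12
  v_R = (−(19/12) + 37/12) / (2·(1/3)) = 9/4 m/s
check:
braking lasts T_s = (9/4)/(3/2) = 1.5000 s
robot covers v_R·T_r = 2.2500·0.2500 = 0.5625 m before braking
robot under decel: 2.2500²/(2·1.5000) = 1.6875 m
human over T_r+T_s: 2.0000·(0.2500+1.5000) = 3.5000 m
C+Z_d+Z_r = 0.2000+0.0100+0.0250 = 0.2350 m
sum ≈ 0.5625+1.6875+3.5000+0.2350 ≈ 5.9850 m = S ✓

v_R_max = 9/4 m/s = 2.2500 m/s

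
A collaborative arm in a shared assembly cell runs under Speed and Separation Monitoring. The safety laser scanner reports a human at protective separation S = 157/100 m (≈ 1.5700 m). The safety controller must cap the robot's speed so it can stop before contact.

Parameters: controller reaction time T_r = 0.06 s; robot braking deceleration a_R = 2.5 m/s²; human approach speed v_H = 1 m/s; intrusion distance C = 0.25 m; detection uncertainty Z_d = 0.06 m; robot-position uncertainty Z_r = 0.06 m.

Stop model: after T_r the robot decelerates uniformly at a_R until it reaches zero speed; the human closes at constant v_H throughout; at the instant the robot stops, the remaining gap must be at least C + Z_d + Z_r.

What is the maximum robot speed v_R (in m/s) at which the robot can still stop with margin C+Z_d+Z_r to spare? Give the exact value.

v_R_max = 3/2 m/s = 1.5000 m/s

quadratic (1/5)·v² + (23/50)·v + (-57/50) = 0
  disc = (23/50)² − 4·(1/5)·(-57/50) = 2809/2500 ; √disc = 53/50
  v_R = (−(23/50) + 53/50) / (2·(1/5)) = 3/2 m/s
check:
braking lasts T_s = (3/2)/(5/2) = 0.6000 s
robot in T_r: 1.5000·0.0600 = 0.0900 m
robot under decel: 1.5000²/(2·2.5000) = 0.4500 m
human over T_r+T_s: 1.0000·(0.0600+0.6000) = 0.6600 m
C+Z_d+Z_r = 0.2500+0.0600+0.0600 = 0.3700 m
sum ≈ 0.0900+0.4500+0.6600+0.3700 ≈ 1.5700 m = S ✓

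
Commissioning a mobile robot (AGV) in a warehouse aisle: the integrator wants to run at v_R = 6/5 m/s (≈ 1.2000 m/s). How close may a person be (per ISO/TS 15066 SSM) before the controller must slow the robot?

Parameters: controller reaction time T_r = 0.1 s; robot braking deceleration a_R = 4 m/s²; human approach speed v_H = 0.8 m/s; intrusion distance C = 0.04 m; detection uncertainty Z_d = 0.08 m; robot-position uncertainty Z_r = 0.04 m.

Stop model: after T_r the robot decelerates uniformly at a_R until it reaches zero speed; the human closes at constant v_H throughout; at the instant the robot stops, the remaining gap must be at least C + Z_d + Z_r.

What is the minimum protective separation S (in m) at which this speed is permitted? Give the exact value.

S_min = 39/50 m = 0.7800 m

braking lasts T_s = (6/5)/4 = 0.3000 s
robot covers v_R·T_r = 1.2000·0.1000 = 0.1200 m before braking
robot under decel: 1.2000²/(2·4.0000) = 0.1800 m
person approaches 0.8000·(0.1000+0.3000) = 0.3200 m
margins: 0.0400+0.0800+0.0400 = 0.1600 m
S_min ≈ 0.1200+0.1800+0.3200+0.1600  ⇒  S_min = 39/50 m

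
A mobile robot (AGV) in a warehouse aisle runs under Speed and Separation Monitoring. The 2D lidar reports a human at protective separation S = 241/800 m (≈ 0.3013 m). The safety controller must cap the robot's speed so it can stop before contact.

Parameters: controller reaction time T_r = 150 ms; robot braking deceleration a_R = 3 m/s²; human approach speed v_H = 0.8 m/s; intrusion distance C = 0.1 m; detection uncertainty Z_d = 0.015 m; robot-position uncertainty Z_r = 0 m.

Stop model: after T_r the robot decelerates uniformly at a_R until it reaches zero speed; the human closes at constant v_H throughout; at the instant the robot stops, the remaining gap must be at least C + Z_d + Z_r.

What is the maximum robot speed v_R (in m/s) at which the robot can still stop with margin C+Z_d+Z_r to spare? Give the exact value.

collect terms ⇒ (1/6)·v_R² + (5/12)·v_R + (-53/800) = 0
  disc = (5/12)² − 4·(1/6)·(-53/800) = 49/225 ; √disc = 7/15
  v_R = (−(5/12) + 7/15) / (2·(1/6)) = 3/20 m/s
check:
stop time T_s = (3/20)/3 = 0.0500 s
reaction-phase robot travel = 0.1500·0.1500 = 0.0225 m
braking distance = 0.1500²/(2·3.0000) = 0.0037 m
person approaches 0.8000·(0.1500+0.0500) = 0.1600 m
C+Z_d+Z_r = 0.1000+0.0150+0.0000 = 0.1150 m
sum ≈ 0.0225+0.0037+0.1600+0.1150 ≈ 0.3013 m = S ✓

v_R_max = 3/20 m/s = 0.1500 m/s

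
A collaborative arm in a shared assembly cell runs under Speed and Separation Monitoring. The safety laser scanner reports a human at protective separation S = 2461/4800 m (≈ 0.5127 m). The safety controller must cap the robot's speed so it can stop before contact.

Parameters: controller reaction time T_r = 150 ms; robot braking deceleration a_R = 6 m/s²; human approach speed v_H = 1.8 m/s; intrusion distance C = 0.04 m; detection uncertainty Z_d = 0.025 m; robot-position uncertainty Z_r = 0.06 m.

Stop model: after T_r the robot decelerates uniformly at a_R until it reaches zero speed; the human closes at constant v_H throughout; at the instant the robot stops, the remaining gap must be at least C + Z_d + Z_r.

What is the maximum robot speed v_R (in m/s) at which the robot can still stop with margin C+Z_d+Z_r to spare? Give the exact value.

at the boundary: (1/12)·v² + (9/20)·v + (-113/960) = 0
  disc = (9/20)² − 4·(1/12)·(-113/960) = 3481/14400 ; √disc = 59/120
  v_R = (−(9/20) + 59/120) / (2·(1/12)) = 1/4 m/s
check:
T_s = v_R/a_R = (1/4)/6 = 0.0417 s
robot in T_r: 0.2500·0.1500 = 0.0375 m
braking distance = 0.2500²/(2·6.0000) = 0.0052 m
human over T_r+T_s: 1.8000·(0.1500+0.0417) = 0.3450 m
C+Z_d+Z_r = 0.0400+0.0250+0.0600 = 0.1250 m
sum ≈ 0.0375+0.0052+0.3450+0.1250 ≈ 0.5127 m = S ✓

v_R_max = 1/4 m/s = 0.2500 m/s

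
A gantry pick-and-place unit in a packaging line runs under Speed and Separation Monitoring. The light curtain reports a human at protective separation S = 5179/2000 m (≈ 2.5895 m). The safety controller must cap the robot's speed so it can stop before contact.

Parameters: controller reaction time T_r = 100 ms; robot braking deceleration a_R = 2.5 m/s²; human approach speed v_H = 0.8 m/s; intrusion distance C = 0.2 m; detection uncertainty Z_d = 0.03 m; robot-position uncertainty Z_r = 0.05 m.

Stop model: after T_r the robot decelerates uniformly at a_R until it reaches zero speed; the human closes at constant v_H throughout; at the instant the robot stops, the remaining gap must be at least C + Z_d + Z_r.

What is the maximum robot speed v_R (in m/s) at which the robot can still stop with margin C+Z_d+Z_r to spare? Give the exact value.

v_R_max = 49/20 m/s = 2.4500 m/s

quadratic (1/5)·v² + (21/50)·v + (-4459/2000) = 0
  disc = (21/50)² − 4·(1/5)·(-4459/2000) = 49/25 ; √disc = 7/5
  v_R = (−(21/50) + 7/5) / (2·(1/5)) = 49/20 m/s
check:
stop time T_s = (49/20)/(5/2) = 0.9800 s
robot covers v_R·T_r = 2.4500·0.1000 = 0.2450 m before braking
robot covers 2.4500·0.9800 − ½·2.5000·0.9800² = 1.2005 m while stopping
person approaches 0.8000·(0.1000+0.9800) = 0.8640 m
residual clearance needed = 0.2000+0.0300+0.0500 = 0.2800 m
sum ≈ 0.2450+1.2005+0.8640+0.2800 ≈ 2.5895 m = S ✓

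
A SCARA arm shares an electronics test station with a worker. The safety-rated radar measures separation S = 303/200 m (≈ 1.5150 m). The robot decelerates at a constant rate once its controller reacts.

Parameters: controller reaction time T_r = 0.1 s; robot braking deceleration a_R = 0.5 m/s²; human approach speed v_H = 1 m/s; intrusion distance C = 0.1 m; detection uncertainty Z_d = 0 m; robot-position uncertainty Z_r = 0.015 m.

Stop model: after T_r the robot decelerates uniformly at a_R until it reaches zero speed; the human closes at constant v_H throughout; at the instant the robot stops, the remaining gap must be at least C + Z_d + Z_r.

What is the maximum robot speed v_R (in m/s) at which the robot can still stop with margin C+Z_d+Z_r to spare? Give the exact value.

collect terms ⇒ (1)·v_R² + (21/10)·v_R + (-13/10) = 0
  disc = (21/10)² − 4·(1)·(-13/10) = 961/100 ; √disc = 31/10
  v_R = (−(21/10) + 31/10) / (2·(1)) = 1/2 m/s
check:
braking lasts T_s = (1/2)/(1/2) = 1.0000 s
robot in T_r: 0.5000·0.1000 = 0.0500 m
braking distance = 0.5000²/(2·0.5000) = 0.2500 m
human closes 1.0000·1.1000 = 1.1000 m
C+Z_d+Z_r = 0.1000+0.0000+0.0150 = 0.1150 m
sum ≈ 0.0500+0.2500+1.1000+0.1150 ≈ 1.5150 m = S ✓

v_R_max = 1/2 m/s = 0.5000 m/s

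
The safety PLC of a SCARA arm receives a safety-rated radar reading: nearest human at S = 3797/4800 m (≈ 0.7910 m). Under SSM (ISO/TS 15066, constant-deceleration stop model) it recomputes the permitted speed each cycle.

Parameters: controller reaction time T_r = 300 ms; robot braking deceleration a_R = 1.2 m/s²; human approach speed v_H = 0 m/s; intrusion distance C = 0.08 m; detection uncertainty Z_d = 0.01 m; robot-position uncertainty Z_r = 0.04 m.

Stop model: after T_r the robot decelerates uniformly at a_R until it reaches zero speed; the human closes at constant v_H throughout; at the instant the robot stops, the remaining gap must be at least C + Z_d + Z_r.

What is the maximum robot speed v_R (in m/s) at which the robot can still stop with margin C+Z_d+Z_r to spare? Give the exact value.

collect terms ⇒ (5/12)·v_R² + (3/10)·v_R + (-3173/4800) = 0
  disc = (3/10)² − 4·(5/12)·(-3173/4800) = 17161/14400 ; √disc = 131/120
  v_R = (−(3/10) + 131/120) / (2·(5/12)) = 19/20 m/s
check:
braking lasts T_s = (19/20)/(6/5) = 0.7917 s
robot in T_r: 0.9500·0.3000 = 0.2850 m
robot under decel: 0.9500²/(2·1.2000) = 0.3760 m
human over T_r+T_s: 0.0000·(0.3000+0.7917) = 0.0000 m
C+Z_d+Z_r = 0.0800+0.0100+0.0400 = 0.1300 m
sum ≈ 0.2850+0.3760+0.0000+0.1300 ≈ 0.7910 m = S ✓

v_R_max = 19/20 m/s = 0.9500 m/s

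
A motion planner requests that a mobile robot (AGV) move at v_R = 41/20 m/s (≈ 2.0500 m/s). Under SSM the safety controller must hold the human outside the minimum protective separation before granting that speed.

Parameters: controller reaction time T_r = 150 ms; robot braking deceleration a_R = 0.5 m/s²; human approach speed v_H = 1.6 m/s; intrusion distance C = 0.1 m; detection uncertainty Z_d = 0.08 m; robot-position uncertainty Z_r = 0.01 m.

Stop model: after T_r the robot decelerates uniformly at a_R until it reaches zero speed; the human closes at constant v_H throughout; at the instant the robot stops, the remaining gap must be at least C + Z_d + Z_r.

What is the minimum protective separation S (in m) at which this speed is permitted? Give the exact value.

S_min = 23/2 m = 11.5000 m

T_s = v_R/a_R = (41/20)/(1/2) = 4.1000 s
robot covers v_R·T_r = 2.0500·0.1500 = 0.3075 m before braking
braking distance = 2.0500²/(2·0.5000) = 4.2025 m
person approaches 1.6000·(0.1500+4.1000) = 6.8000 m
residual clearance needed = 0.1000+0.0800+0.0100 = 0.1900 m
S_min ≈ 0.3075+4.2025+6.8000+0.1900  ⇒  S_min = 23/2 m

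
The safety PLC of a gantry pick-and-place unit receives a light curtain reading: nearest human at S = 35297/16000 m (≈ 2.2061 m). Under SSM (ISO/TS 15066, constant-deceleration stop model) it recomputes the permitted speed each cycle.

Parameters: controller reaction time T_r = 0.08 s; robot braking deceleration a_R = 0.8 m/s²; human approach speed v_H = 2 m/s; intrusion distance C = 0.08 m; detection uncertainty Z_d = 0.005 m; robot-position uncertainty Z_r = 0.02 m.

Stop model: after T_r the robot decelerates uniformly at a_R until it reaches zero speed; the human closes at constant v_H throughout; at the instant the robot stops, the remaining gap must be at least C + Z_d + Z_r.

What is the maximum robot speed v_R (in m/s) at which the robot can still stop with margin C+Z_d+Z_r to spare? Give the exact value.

at the boundary: (5/8)·v² + (129/50)·v + (-31057/16000) = 0
  disc = (129/50)² − 4·(5/8)·(-31057/16000) = 1841449/160000 ; √disc = 1357/400
  v_R = (−(129/50) + 1357/400) / (2·(5/8)) = 13/20 m/s
check:
braking lasts T_s = (13/20)/(4/5) = 0.8125 s
reaction-phase robot travel = 0.6500·0.0800 = 0.0520 m
robot under decel: 0.6500²/(2·0.8000) = 0.2641 m
human over T_r+T_s: 2.0000·(0.0800+0.8125) = 1.7850 m
C+Z_d+Z_r = 0.0800+0.0050+0.0200 = 0.1050 m
sum ≈ 0.0520+0.2641+1.7850+0.1050 ≈ 2.2061 m = S ✓

v_R_max = 13/20 m/s = 0.6500 m/s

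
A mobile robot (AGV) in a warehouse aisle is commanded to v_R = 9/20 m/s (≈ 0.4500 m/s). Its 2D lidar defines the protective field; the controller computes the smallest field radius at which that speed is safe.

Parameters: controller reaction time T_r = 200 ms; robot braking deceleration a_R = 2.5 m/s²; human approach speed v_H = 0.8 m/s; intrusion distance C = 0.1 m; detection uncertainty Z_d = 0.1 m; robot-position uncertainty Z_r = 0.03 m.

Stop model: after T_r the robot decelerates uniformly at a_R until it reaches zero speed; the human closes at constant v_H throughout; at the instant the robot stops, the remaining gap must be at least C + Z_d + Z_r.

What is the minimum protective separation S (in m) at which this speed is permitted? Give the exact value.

S_min = 1329/2000 m = 0.6645 m

braking lasts T_s = (9/20)/(5/2) = 0.1800 s
reaction-phase robot travel = 0.4500·0.2000 = 0.0900 m
robot under decel: 0.4500²/(2·2.5000) = 0.0405 m
human over T_r+T_s: 0.8000·(0.2000+0.1800) = 0.3040 m
margins: 0.1000+0.1000+0.0300 = 0.2300 m
S_min ≈ 0.0900+0.0405+0.3040+0.2300  ⇒  S_min = 1329/2000 m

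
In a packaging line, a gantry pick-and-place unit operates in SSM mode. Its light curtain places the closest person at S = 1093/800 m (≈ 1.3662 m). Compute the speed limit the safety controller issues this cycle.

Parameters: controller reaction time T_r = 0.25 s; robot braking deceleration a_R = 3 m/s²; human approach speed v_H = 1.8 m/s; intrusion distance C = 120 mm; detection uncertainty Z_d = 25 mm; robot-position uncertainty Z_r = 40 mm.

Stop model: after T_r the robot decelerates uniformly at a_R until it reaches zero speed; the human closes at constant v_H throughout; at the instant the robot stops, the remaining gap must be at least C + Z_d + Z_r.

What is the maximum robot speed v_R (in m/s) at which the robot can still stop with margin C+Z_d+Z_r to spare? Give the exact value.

at the boundary: (1/6)·v² + (17/20)·v + (-117/160) = 0
  disc = (17/20)² − 4·(1/6)·(-117/160) = 121/100 ; √disc = 11/10
  v_R = (−(17/20) + 11/10) / (2·(1/6)) = 3/4 m/s
check:
T_s = v_R/a_R = (3/4)/3 = 0.2500 s
reaction-phase robot travel = 0.7500·0.2500 = 0.1875 m
robot covers 0.7500·0.2500 − ½·3.0000·0.2500² = 0.0938 m while stopping
person approaches 1.8000·(0.2500+0.2500) = 0.9000 m
C+Z_d+Z_r = 0.1200+0.0250+0.0400 = 0.1850 m
sum ≈ 0.1875+0.0938+0.9000+0.1850 ≈ 1.3662 m = S ✓

v_R_max = 3/4 m/s = 0.7500 m/s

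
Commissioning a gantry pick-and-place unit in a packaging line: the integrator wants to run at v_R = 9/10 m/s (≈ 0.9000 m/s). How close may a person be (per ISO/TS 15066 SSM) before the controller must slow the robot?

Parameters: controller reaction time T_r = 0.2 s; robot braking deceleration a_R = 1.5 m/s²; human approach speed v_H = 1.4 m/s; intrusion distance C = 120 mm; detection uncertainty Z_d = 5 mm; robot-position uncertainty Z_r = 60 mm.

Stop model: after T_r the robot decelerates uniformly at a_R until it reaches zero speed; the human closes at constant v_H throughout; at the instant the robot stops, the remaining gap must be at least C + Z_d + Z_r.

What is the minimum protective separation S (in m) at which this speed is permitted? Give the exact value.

S_min = 351/200 m = 1.7550 m

T_s = v_R/a_R = (9/10)/(3/2) = 0.6000 s
robot covers v_R·T_r = 0.9000·0.2000 = 0.1800 m before braking
robot under decel: 0.9000²/(2·1.5000) = 0.2700 m
person approaches 1.4000·(0.2000+0.6000) = 1.1200 m
margins: 0.1200+0.0050+0.0600 = 0.1850 m
S_min ≈ 0.1800+0.2700+1.1200+0.1850  ⇒  S_min = 351/200 m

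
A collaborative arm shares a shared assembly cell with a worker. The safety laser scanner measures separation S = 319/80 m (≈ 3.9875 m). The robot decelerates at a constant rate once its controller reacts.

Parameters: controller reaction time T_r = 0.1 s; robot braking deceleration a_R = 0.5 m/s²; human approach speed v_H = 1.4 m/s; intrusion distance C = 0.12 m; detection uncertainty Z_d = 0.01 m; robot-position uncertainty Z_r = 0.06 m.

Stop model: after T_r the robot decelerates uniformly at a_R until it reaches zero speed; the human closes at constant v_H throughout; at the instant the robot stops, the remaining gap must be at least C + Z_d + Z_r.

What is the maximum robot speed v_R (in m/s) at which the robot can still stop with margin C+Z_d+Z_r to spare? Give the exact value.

collect terms ⇒ (1)·v_R² + (29/10)·v_R + (-1463/400) = 0
  disc = (29/10)² − 4·(1)·(-1463/400) = 576/25 ; √disc = 24/5
  v_R = (−(29/10) + 24/5) / (2·(1)) = 19/20 m/s
check:
braking lasts T_s = (19/20)/(1/2) = 1.9000 s
reaction-phase robot travel = 0.9500·0.1000 = 0.0950 m
robot under decel: 0.9500²/(2·0.5000) = 0.9025 m
person approaches 1.4000·(0.1000+1.9000) = 2.8000 m
residual clearance needed = 0.1200+0.0100+0.0600 = 0.1900 m
sum ≈ 0.0950+0.9025+2.8000+0.1900 ≈ 3.9875 m = S ✓

v_R_max = 19/20 m/s = 0.9500 m/s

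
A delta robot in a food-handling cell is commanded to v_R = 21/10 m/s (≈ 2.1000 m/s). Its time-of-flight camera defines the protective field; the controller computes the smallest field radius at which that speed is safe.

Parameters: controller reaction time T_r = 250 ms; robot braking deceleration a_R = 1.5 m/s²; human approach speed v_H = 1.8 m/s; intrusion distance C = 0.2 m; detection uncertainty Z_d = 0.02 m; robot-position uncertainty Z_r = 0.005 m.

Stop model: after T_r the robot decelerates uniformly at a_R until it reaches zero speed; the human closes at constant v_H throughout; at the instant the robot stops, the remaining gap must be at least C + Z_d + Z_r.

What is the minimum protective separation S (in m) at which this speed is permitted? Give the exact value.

braking lasts T_s = (21/10)/(3/2) = 1.4000 s
robot covers v_R·T_r = 2.1000·0.2500 = 0.5250 m before braking
braking distance = 2.1000²/(2·1.5000) = 1.4700 m
human closes 1.8000·1.6500 = 2.9700 m
margins: 0.2000+0.0200+0.0050 = 0.2250 m
S_min ≈ 0.5250+1.4700+2.9700+0.2250  ⇒  S_min = 519/100 m

S_min = 519/100 m = 5.1900 m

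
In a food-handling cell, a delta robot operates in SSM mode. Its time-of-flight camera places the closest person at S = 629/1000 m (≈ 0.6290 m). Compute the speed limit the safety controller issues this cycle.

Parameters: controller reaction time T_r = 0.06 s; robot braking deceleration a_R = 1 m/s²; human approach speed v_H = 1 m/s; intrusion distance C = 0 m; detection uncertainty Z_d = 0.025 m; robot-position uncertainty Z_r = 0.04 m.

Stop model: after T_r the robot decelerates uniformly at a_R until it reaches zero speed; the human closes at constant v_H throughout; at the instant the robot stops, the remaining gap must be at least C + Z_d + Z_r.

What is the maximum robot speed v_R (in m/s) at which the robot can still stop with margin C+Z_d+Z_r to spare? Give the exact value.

v_R_max = 2/5 m/s = 0.4000 m/s

quadratic (1/2)·v² + (53/50)·v + (-63/125) = 0
  disc = (53/50)² − 4·(1/2)·(-63/125) = 5329/2500 ; √disc = 73/50
  v_R = (−(53/50) + 73/50) / (2·(1/2)) = 2/5 m/s
check:
braking lasts T_s = (2/5)/1 = 0.4000 s
robot in T_r: 0.4000·0.0600 = 0.0240 m
braking distance = 0.4000²/(2·1.0000) = 0.0800 m
person approaches 1.0000·(0.0600+0.4000) = 0.4600 m
C+Z_d+Z_r = 0.0000+0.0250+0.0400 = 0.0650 m
sum ≈ 0.0240+0.0800+0.4600+0.0650 ≈ 0.6290 m = S ✓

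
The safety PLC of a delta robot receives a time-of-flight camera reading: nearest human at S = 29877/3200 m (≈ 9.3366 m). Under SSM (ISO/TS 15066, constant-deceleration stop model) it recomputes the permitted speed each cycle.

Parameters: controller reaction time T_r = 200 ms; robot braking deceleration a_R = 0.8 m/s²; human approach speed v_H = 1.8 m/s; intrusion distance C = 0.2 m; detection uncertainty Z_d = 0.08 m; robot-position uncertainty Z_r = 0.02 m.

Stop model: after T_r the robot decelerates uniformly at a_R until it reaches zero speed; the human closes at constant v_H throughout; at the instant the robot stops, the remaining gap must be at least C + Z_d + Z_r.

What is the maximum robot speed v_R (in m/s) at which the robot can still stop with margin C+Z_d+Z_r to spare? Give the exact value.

v_R_max = 9/4 m/s = 2.2500 m/s

at the boundary: (5/8)·v² + (49/20)·v + (-5553/640) = 0
  disc = (49/20)² − 4·(5/8)·(-5553/640) = 177241/6400 ; √disc = 421/80
  v_R = (−(49/20) + 421/80) / (2·(5/8)) = 9/4 m/s
check:
T_s = v_R/a_R = (9/4)/(4/5) = 2.8125 s
robot in T_r: 2.2500·0.2000 = 0.4500 m
robot under decel: 2.2500²/(2·0.8000) = 3.1641 m
person approaches 1.8000·(0.2000+2.8125) = 5.4225 m
C+Z_d+Z_r = 0.2000+0.0800+0.0200 = 0.3000 m
sum ≈ 0.4500+3.1641+5.4225+0.3000 ≈ 9.3366 m = S ✓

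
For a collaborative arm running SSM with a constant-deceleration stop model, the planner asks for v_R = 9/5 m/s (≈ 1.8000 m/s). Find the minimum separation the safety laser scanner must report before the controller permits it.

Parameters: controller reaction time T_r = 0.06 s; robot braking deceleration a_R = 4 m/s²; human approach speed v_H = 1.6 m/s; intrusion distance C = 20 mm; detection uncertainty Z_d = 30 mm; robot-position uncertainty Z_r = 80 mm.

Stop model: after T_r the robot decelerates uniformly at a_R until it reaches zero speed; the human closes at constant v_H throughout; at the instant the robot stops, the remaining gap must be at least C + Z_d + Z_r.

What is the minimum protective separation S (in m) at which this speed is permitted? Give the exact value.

S_min = 1459/1000 m = 1.4590 m

braking lasts T_s = (9/5)/4 = 0.4500 s
reaction-phase robot travel = 1.8000·0.0600 = 0.1080 m
robot under decel: 1.8000²/(2·4.0000) = 0.4050 m
person approaches 1.6000·(0.0600+0.4500) = 0.8160 m
C+Z_d+Z_r = 0.0200+0.0300+0.0800 = 0.1300 m
S_min ≈ 0.1080+0.4050+0.8160+0.1300  ⇒  S_min = 1459/1000 m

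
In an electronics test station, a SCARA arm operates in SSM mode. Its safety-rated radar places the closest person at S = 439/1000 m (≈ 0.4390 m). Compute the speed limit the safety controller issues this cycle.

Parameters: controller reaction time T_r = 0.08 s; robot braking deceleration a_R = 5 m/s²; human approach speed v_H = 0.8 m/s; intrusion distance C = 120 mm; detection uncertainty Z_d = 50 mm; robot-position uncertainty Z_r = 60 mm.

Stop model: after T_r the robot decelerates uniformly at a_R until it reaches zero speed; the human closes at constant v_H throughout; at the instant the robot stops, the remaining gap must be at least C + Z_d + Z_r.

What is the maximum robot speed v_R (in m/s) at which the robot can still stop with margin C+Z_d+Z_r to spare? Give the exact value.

v_R_max = 1/2 m/s = 0.5000 m/s

at the boundary: (1/10)·v² + (6/25)·v + (-29/200) = 0
  disc = (6/25)² − 4·(1/10)·(-29/200) = 289/2500 ; √disc = 17/50
  v_R = (−(6/25) + 17/50) / (2·(1/10)) = 1/2 m/s
check:
stop time T_s = (1/2)/5 = 0.1000 s
reaction-phase robot travel = 0.5000·0.0800 = 0.0400 m
robot covers 0.5000·0.1000 − ½·5.0000·0.1000² = 0.0250 m while stopping
person approaches 0.8000·(0.0800+0.1000) = 0.1440 m
margins: 0.1200+0.0500+0.0600 = 0.2300 m
sum ≈ 0.0400+0.0250+0.1440+0.2300 ≈ 0.4390 m = S ✓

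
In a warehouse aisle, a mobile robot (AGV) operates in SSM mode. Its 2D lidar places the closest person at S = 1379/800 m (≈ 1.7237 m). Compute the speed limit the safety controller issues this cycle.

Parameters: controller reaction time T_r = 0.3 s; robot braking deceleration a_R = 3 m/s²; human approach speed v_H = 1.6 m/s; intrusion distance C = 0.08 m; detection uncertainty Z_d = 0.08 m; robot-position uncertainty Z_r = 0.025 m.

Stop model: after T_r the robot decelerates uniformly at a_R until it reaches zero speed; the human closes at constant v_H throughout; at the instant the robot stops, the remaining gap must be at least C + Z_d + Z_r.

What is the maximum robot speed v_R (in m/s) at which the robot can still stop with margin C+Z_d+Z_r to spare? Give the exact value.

collect terms ⇒ (1/6)·v_R² + (5/6)·v_R + (-847/800) = 0
  disc = (5/6)² − 4·(1/6)·(-847/800) = 5041/3600 ; √disc = 71/60
  v_R = (−(5/6) + 71/60) / (2·(1/6)) = 21/20 m/s
check:
braking lasts T_s = (21/20)/3 = 0.3500 s
reaction-phase robot travel = 1.0500·0.3000 = 0.3150 m
braking distance = 1.0500²/(2·3.0000) = 0.1837 m
human over T_r+T_s: 1.6000·(0.3000+0.3500) = 1.0400 m
C+Z_d+Z_r = 0.0800+0.0800+0.0250 = 0.1850 m
sum ≈ 0.3150+0.1837+1.0400+0.1850 ≈ 1.7237 m = S ✓

v_R_max = 21/20 m/s = 1.0500 m/s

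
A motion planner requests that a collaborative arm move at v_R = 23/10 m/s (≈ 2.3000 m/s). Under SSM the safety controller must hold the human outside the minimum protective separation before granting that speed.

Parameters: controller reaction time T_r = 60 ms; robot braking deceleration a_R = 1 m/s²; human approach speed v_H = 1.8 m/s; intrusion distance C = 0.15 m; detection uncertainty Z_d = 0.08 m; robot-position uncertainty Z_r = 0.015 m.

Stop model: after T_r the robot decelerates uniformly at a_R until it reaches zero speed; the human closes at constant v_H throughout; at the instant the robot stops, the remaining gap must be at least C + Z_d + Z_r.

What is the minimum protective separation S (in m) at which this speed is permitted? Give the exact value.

S_min = 1819/250 m = 7.2760 m

stop time T_s = (23/10)/1 = 2.3000 s
robot covers v_R·T_r = 2.3000·0.0600 = 0.1380 m before braking
robot covers 2.3000·2.3000 − ½·1.0000·2.3000² = 2.6450 m while stopping
human closes 1.8000·2.3600 = 4.2480 m
C+Z_d+Z_r = 0.1500+0.0800+0.0150 = 0.2450 m
S_min ≈ 0.1380+2.6450+4.2480+0.2450  ⇒  S_min = 1819/250 m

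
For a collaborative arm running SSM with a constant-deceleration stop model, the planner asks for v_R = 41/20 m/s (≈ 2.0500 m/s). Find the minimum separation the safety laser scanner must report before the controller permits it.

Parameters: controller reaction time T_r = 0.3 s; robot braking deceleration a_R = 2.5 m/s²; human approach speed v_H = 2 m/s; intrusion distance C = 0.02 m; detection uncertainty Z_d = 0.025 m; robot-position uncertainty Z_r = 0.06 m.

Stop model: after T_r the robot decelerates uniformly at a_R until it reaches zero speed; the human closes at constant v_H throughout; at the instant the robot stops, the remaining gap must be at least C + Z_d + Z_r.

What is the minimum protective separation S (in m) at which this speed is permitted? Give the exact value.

S_min = 7601/2000 m = 3.8005 m

T_s = v_R/a_R = (41/20)/(5/2) = 0.8200 s
robot in T_r: 2.0500·0.3000 = 0.6150 m
robot under decel: 2.0500²/(2·2.5000) = 0.8405 m
human closes 2.0000·1.1200 = 2.2400 m
C+Z_d+Z_r = 0.0200+0.0250+0.0600 = 0.1050 m
S_min ≈ 0.6150+0.8405+2.2400+0.1050  ⇒  S_min = 7601/2000 m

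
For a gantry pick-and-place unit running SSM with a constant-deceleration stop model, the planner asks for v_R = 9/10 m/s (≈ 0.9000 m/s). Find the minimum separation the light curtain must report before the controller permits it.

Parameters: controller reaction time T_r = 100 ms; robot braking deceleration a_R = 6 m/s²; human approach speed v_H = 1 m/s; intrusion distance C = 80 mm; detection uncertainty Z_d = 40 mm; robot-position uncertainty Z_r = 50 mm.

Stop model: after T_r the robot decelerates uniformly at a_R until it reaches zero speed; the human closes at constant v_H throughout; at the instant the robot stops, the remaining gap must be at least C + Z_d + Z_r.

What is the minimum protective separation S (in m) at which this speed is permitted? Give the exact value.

braking lasts T_s = (9/10)/6 = 0.1500 s
robot covers v_R·T_r = 0.9000·0.1000 = 0.0900 m before braking
robot under decel: 0.9000²/(2·6.0000) = 0.0675 m
human closes 1.0000·0.2500 = 0.2500 m
C+Z_d+Z_r = 0.0800+0.0400+0.0500 = 0.1700 m
S_min ≈ 0.0900+0.0675+0.2500+0.1700  ⇒  S_min = 231/400 m

S_min = 231/400 m = 0.5775 m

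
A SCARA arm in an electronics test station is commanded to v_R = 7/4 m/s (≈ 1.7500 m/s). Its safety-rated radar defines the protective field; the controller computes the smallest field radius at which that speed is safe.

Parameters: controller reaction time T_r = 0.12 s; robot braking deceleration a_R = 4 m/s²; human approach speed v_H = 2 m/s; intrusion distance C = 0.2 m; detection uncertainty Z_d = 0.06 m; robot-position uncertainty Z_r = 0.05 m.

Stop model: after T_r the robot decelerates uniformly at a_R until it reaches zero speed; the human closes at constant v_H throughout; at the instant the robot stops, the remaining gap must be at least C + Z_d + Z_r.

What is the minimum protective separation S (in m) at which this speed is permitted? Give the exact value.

S_min = 6457/3200 m = 2.0178 m

braking lasts T_s = (7/4)/4 = 0.4375 s
robot covers v_R·T_r = 1.7500·0.1200 = 0.2100 m before braking
robot covers 1.7500·0.4375 − ½·4.0000·0.4375² = 0.3828 m while stopping
human closes 2.0000·0.5575 = 1.1150 m
margins: 0.2000+0.0600+0.0500 = 0.3100 m
S_min ≈ 0.2100+0.3828+1.1150+0.3100  ⇒  S_min = 6457/3200 m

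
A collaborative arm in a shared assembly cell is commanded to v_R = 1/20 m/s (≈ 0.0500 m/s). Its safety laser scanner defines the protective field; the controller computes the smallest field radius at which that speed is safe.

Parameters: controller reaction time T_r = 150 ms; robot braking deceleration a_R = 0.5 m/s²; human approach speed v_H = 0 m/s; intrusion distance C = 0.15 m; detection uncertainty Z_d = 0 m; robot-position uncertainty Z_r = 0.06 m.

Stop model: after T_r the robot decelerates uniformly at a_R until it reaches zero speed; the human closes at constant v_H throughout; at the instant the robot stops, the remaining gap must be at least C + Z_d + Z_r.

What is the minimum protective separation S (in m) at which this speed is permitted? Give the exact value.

stop time T_s = (1/20)/(1/2) = 0.1000 s
robot covers v_R·T_r = 0.0500·0.1500 = 0.0075 m before braking
braking distance = 0.0500²/(2·0.5000) = 0.0025 m
human over T_r+T_s: 0.0000·(0.1500+0.1000) = 0.0000 m
margins: 0.1500+0.0000+0.0600 = 0.2100 m
S_min ≈ 0.0075+0.0025+0.0000+0.2100  ⇒  S_min = 11/50 m

S_min = 11/50 m = 0.2200 m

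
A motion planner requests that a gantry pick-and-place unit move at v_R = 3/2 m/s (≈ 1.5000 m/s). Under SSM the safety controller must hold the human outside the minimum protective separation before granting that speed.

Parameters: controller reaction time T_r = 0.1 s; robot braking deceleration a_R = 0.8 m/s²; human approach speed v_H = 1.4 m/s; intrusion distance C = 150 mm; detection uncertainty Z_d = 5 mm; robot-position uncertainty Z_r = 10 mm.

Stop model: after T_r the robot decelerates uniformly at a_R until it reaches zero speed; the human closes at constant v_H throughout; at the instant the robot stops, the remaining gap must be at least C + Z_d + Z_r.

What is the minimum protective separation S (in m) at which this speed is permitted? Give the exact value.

stop time T_s = (3/2)/(4/5) = 1.8750 s
robot in T_r: 1.5000·0.1000 = 0.1500 m
braking distance = 1.5000²/(2·0.8000) = 1.4062 m
human over T_r+T_s: 1.4000·(0.1000+1.8750) = 2.7650 m
margins: 0.1500+0.0050+0.0100 = 0.1650 m
S_min ≈ 0.1500+1.4062+2.7650+0.1650  ⇒  S_min = 3589/800 m

S_min = 3589/800 m = 4.4863 m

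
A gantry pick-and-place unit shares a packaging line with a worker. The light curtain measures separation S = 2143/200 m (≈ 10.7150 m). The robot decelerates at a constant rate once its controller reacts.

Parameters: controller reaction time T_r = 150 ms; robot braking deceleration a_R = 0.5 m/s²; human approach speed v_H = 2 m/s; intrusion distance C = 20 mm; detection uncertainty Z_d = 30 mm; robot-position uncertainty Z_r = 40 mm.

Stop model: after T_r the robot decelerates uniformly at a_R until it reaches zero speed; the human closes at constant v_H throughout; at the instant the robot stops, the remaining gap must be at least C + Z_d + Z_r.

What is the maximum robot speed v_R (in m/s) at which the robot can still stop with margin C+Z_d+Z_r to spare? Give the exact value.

collect terms ⇒ (1)·v_R² + (83/20)·v_R + (-413/40) = 0
  disc = (83/20)² − 4·(1)·(-413/40) = 23409/400 ; √disc = 153/20
  v_R = (−(83/20) + 153/20) / (2·(1)) = 7/4 m/s
check:
stop time T_s = (7/4)/(1/2) = 3.5000 s
reaction-phase robot travel = 1.7500·0.1500 = 0.2625 m
braking distance = 1.7500²/(2·0.5000) = 3.0625 m
human closes 2.0000·3.6500 = 7.3000 m
C+Z_d+Z_r = 0.0200+0.0300+0.0400 = 0.0900 m
sum ≈ 0.2625+3.0625+7.3000+0.0900 ≈ 10.7150 m = S ✓

v_R_max = 7/4 m/s = 1.7500 m/s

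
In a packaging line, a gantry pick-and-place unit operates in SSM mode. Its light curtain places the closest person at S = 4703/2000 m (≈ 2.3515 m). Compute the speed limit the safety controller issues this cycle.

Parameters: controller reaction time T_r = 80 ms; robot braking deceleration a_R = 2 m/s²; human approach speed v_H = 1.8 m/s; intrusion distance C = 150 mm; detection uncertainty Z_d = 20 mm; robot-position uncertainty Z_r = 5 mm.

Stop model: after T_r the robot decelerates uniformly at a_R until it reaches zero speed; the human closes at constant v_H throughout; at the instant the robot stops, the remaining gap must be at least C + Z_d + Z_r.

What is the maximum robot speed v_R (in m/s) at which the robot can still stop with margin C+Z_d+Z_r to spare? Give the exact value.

v_R_max = 3/2 m/s = 1.5000 m/s

at the boundary: (1/4)·v² + (49/50)·v + (-813/400) = 0
  disc = (49/50)² − 4·(1/4)·(-813/400) = 29929/10000 ; √disc = 173/100
  v_R = (−(49/50) + 173/100) / (2·(1/4)) = 3/2 m/s
check:
stop time T_s = (3/2)/2 = 0.7500 s
robot covers v_R·T_r = 1.5000·0.0800 = 0.1200 m before braking
robot under decel: 1.5000²/(2·2.0000) = 0.5625 m
person approaches 1.8000·(0.0800+0.7500) = 1.4940 m
residual clearance needed = 0.1500+0.0200+0.0050 = 0.1750 m
sum ≈ 0.1200+0.5625+1.4940+0.1750 ≈ 2.3515 m = S ✓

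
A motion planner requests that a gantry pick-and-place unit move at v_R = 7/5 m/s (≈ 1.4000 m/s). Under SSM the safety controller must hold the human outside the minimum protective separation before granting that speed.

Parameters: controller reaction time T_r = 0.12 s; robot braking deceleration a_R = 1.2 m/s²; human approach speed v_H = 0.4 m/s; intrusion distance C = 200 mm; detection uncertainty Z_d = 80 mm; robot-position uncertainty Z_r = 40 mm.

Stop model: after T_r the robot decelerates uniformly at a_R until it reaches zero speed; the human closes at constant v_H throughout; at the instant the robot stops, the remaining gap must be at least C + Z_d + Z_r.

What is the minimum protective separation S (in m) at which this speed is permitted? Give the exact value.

S_min = 2729/1500 m = 1.8193 m

T_s = v_R/a_R = (7/5)/(6/5) = 1.1667 s
robot in T_r: 1.4000·0.1200 = 0.1680 m
robot under decel: 1.4000²/(2·1.2000) = 0.8167 m
human over T_r+T_s: 0.4000·(0.1200+1.1667) = 0.5147 m
residual clearance needed = 0.2000+0.0800+0.0400 = 0.3200 m
S_min ≈ 0.1680+0.8167+0.5147+0.3200  ⇒  S_min = 2729/1500 m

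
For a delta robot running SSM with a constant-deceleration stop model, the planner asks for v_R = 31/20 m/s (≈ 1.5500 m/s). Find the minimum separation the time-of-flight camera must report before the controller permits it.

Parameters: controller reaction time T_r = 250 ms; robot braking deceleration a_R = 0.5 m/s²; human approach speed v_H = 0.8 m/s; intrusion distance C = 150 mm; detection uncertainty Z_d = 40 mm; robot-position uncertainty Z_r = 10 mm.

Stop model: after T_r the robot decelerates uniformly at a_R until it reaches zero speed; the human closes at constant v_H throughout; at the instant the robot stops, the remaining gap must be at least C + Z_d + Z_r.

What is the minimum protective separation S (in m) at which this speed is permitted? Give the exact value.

braking lasts T_s = (31/20)/(1/2) = 3.1000 s
robot covers v_R·T_r = 1.5500·0.2500 = 0.3875 m before braking
robot covers 1.5500·3.1000 − ½·0.5000·3.1000² = 2.4025 m while stopping
human over T_r+T_s: 0.8000·(0.2500+3.1000) = 2.6800 m
residual clearance needed = 0.1500+0.0400+0.0100 = 0.2000 m
S_min ≈ 0.3875+2.4025+2.6800+0.2000  ⇒  S_min = 567/100 m

S_min = 567/100 m = 5.6700 m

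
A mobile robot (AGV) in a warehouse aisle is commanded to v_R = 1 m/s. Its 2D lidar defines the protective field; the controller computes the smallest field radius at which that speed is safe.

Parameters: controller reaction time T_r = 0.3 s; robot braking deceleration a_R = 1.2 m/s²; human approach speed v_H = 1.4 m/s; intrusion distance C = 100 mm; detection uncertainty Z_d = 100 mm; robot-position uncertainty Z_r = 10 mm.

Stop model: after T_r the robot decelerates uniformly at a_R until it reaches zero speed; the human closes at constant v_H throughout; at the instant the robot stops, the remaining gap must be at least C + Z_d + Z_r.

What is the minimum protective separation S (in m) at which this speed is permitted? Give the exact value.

stop time T_s = 1/(6/5) = 0.8333 s
robot covers v_R·T_r = 1.0000·0.3000 = 0.3000 m before braking
robot under decel: 1.0000²/(2·1.2000) = 0.4167 m
human over T_r+T_s: 1.4000·(0.3000+0.8333) = 1.5867 m
residual clearance needed = 0.1000+0.1000+0.0100 = 0.2100 m
S_min ≈ 0.3000+0.4167+1.5867+0.2100  ⇒  S_min = 377/150 m

S_min = 377/150 m = 2.5133 m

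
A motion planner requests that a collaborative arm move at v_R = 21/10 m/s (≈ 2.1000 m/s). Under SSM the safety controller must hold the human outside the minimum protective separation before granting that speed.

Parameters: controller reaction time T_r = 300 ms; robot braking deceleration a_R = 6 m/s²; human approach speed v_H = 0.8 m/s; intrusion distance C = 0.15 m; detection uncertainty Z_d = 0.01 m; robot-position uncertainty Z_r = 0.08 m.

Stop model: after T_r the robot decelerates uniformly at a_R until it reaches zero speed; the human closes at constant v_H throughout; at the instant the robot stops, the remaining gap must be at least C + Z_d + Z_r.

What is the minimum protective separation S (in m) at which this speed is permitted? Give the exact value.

S_min = 703/400 m = 1.7575 m

T_s = v_R/a_R = (21/10)/6 = 0.3500 s
robot covers v_R·T_r = 2.1000·0.3000 = 0.6300 m before braking
braking distance = 2.1000²/(2·6.0000) = 0.3675 m
person approaches 0.8000·(0.3000+0.3500) = 0.5200 m
margins: 0.1500+0.0100+0.0800 = 0.2400 m
S_min ≈ 0.6300+0.3675+0.5200+0.2400  ⇒  S_min = 703/400 m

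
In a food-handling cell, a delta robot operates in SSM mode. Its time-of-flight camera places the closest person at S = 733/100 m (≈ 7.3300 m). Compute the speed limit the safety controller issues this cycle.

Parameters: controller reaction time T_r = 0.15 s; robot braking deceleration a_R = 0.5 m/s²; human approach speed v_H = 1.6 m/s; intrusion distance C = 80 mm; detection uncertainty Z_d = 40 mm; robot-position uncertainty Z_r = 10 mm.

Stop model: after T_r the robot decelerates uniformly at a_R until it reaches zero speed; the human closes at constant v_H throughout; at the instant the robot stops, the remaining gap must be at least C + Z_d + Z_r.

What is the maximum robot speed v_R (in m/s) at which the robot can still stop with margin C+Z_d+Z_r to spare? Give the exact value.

v_R_max = 29/20 m/s = 1.4500 m/s

quadratic (1)·v² + (67/20)·v + (-174/25) = 0
  disc = (67/20)² − 4·(1)·(-174/25) = 625/16 ; √disc = 25/4
  v_R = (−(67/20) + 25/4) / (2·(1)) = 29/20 m/s
check:
stop time T_s = (29/20)/(1/2) = 2.9000 s
robot in T_r: 1.4500·0.1500 = 0.2175 m
robot covers 1.4500·2.9000 − ½·0.5000·2.9000² = 2.1025 m while stopping
person approaches 1.6000·(0.1500+2.9000) = 4.8800 m
margins: 0.0800+0.0400+0.0100 = 0.1300 m
sum ≈ 0.2175+2.1025+4.8800+0.1300 ≈ 7.3300 m = S ✓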